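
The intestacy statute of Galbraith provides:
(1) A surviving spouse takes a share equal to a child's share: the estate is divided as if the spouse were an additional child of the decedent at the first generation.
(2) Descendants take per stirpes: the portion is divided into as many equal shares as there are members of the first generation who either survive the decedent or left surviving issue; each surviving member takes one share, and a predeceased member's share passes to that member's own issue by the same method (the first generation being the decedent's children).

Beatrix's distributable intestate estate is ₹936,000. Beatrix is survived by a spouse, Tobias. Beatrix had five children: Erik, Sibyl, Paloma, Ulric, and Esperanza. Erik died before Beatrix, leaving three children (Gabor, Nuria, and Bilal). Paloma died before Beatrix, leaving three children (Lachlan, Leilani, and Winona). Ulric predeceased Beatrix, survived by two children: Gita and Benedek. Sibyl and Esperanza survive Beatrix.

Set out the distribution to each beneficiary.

Tobias: ₹156,000; Gabor: ₹52,000; Nuria: ₹52,000; Bilal: ₹52,000; Sibyl: ₹156,000; Lachlan: ₹52,000; Leilani: ₹52,000; Winona: ₹52,000; Gita: ₹78,000; Benedek: ₹78,000; Esperanza: ₹156,000

The spouse counts as an additional share at the children's level, so there are 6 primary shares of ₹156,000. Tobias takes one such share (₹156,000).
The children's combined portion (₹780,000) is divided into 5 shares of ₹156,000: Sibyl and Esperanza each take ₹156,000; Erik's ₹156,000 share passes to Erik's issue; Paloma's ₹156,000 share passes to Paloma's issue; Ulric's ₹156,000 share passes to Ulric's issue.
Erik's share (₹156,000) is divided into 3 shares of ₹52,000: Gabor, Nuria, and Bilal each take ₹52,000.
Paloma's share (₹156,000) is divided into 3 shares of ₹52,000: Lachlan, Leilani, and Winona each take ₹52,000.
Ulric's share (₹156,000) is divided into 2 shares of ₹78,000: Gita and Benedek each take ₹78,000.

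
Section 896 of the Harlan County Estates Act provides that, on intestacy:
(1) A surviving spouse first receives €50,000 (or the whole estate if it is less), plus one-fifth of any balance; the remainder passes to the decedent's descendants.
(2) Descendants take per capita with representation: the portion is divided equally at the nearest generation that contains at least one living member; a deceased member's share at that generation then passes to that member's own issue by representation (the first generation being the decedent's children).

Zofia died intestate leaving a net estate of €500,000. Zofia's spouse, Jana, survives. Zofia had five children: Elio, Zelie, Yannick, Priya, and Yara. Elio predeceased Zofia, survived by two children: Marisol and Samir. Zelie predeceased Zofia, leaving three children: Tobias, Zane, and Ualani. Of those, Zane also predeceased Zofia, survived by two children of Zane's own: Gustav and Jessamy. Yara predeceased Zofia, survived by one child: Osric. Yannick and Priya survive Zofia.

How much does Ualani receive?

Jana first takes €50,000, leaving a balance of €450,000. Jana then takes one-fifth of the balance (€90,000), for a total of €140,000. The remaining €360,000 passes to the descendants.
The descendants' portion (€360,000) is divided into 5 shares of €72,000: Yannick and Priya each take €72,000; Elio's €72,000 share passes to Elio's issue; Zelie's €72,000 share passes to Zelie's issue; Yara's €72,000 share passes to Yara's issue.
Elio's share (€72,000) is divided into 2 shares of €36,000: Marisol and Samir each take €36,000.
Zelie's share (€72,000) is divided into 3 shares of €24,000: Tobias and Ualani each take €24,000; Zane's €24,000 share passes to Zane's issue.
Zane's share (€24,000) is divided into 2 shares of €12,000: Gustav and Jessamy each take €12,000.
Yara's share (€72,000) passes entirely to Osric.

Ualani receives €24,000.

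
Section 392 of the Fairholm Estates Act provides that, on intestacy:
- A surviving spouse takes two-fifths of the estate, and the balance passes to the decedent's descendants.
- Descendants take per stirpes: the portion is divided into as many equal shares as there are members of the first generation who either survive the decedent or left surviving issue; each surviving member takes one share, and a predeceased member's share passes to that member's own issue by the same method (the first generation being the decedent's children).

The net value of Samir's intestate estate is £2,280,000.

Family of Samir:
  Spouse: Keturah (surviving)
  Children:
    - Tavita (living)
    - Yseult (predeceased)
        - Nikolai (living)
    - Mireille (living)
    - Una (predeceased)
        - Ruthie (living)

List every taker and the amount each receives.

Keturah takes two-fifths of £2,280,000 = £912,000. The remaining £1,368,000 passes to the descendants.
The descendants' portion (£1,368,000) is divided into 4 shares of £342,000: Tavita and Mireille each take £342,000; Yseult's £342,000 share passes to Yseult's issue; Una's £342,000 share passes to Una's issue.
Yseult's share (£342,000) passes entirely to Nikolai.
Una's share (£342,000) passes entirely to Ruthie.

Keturah: £912,000; Tavita: £342,000; Nikolai: £342,000; Mireille: £342,000; Ruthie: £342,000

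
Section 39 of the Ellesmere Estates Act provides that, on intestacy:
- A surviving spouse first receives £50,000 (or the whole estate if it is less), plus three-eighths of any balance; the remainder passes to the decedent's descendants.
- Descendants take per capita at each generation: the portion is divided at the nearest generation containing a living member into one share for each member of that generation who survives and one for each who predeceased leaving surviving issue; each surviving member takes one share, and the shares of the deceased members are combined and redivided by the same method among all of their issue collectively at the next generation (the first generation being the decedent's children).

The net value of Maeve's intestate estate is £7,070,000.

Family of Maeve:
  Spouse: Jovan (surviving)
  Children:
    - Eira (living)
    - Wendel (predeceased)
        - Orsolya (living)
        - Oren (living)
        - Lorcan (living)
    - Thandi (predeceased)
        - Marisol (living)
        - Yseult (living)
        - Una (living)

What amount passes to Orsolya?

Orsolya receives £487,500.

Jovan first takes £50,000, leaving a balance of £7,020,000. Jovan then takes three-eighths of the balance (£2,632,500), for a total of £2,682,500. The remaining £4,387,500 passes to the descendants.
The descendants' portion (£4,387,500) is divided at the children's generation into 3 shares of £1,462,500. Eira takes £1,462,500. The 2 shares of the deceased (Wendel and Thandi) are combined into a pool of £2,925,000.
That pool (£2,925,000) is divided at the grandchildren's generation equally among Orsolya, Oren, Lorcan, Marisol, Yseult, and Una: £487,500 each.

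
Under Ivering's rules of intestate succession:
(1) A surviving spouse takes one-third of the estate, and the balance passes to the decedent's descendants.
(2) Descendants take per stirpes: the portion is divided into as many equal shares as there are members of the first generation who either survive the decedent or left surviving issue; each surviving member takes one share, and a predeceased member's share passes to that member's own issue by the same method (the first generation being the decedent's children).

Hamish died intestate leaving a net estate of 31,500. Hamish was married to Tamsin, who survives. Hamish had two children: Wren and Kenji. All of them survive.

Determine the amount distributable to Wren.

Tamsin takes one-third of 31,500 = 10,500. The remaining 21,000 passes to the descendants.
The descendants' portion (21,000) is divided into 2 shares of 10,500: Wren and Kenji each take 10,500.

Wren receives 10,500.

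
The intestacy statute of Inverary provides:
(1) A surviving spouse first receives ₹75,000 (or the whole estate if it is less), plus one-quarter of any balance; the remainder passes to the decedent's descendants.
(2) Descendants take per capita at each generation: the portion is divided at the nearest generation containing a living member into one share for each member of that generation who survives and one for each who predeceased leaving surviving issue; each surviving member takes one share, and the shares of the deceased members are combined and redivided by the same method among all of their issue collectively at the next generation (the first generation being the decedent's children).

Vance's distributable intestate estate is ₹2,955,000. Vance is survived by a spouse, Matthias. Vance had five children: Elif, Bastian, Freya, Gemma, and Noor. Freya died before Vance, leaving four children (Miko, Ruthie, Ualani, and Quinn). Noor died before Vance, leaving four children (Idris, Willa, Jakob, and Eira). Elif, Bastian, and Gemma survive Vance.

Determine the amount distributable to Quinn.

Quinn receives ₹108,000.

Matthias first takes ₹75,000, leaving a balance of ₹2,880,000. Matthias then takes one-quarter of the balance (₹720,000), for a total of ₹795,000. The remaining ₹2,160,000 passes to the descendants.
The descendants' portion (₹2,160,000) is divided at the children's generation into 5 shares of ₹432,000. Elif, Bastian, and Gemma each take ₹432,000. The 2 shares of the deceased (Freya and Noor) are combined into a pool of ₹864,000.
That pool (₹864,000) is divided at the grandchildren's generation equally among Miko, Ruthie, Ualani, Quinn, Idris, Willa, Jakob, and Eira: ₹108,000 each.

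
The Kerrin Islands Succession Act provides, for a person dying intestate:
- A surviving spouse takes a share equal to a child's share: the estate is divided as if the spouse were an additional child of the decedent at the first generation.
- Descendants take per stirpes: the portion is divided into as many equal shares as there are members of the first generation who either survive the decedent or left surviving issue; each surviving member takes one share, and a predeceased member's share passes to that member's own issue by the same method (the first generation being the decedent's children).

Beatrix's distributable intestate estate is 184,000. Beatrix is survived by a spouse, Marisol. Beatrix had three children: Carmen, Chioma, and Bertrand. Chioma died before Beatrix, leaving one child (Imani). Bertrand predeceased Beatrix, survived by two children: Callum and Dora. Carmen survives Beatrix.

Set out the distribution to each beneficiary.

The spouse counts as an additional share at the children's level, so there are 4 primary shares of 46,000. Marisol takes one such share (46,000).
The children's combined portion (138,000) is divided into 3 shares of 46,000: Carmen takes 46,000; Chioma's 46,000 share passes to Chioma's issue; Bertrand's 46,000 share passes to Bertrand's issue.
Chioma's share (46,000) passes entirely to Imani.
Bertrand's share (46,000) is divided into 2 shares of 23,000: Callum and Dora each take 23,000.

Marisol: 46,000; Carmen: 46,000; Imani: 46,000; Callum: 23,000; Dora: 23,000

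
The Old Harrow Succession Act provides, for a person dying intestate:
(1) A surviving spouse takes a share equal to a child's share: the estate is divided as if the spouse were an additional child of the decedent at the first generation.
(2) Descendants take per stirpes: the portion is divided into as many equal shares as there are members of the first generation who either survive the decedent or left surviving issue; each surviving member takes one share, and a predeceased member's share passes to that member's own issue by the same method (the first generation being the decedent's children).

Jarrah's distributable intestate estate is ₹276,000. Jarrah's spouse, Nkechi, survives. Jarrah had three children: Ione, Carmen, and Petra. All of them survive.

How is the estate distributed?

The spouse counts as an additional share at the children's level, so there are 4 primary shares of ₹69,000. Nkechi takes one such share (₹69,000).
The children's combined portion (₹207,000) is divided into 3 shares of ₹69,000: Ione, Carmen, and Petra each take ₹69,000.

Nkechi: ₹69,000; Ione: ₹69,000; Carmen: ₹69,000; Petra: ₹69,000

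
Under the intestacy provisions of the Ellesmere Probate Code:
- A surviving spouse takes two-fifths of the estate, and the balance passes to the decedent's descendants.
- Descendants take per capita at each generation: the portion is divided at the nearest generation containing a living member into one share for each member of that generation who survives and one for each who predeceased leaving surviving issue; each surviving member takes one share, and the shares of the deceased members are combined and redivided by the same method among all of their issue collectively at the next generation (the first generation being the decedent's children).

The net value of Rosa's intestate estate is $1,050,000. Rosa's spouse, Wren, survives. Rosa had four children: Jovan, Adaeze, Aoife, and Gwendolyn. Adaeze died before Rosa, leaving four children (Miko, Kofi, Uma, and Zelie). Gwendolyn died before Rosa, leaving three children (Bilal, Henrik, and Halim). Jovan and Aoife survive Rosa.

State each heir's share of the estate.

Wren: $420,000; Jovan: $157,500; Miko: $45,000; Kofi: $45,000; Uma: $45,000; Zelie: $45,000; Aoife: $157,500; Bilal: $45,000; Henrik: $45,000; Halim: $45,000

Wren takes two-fifths of $1,050,000 = $420,000. The remaining $630,000 passes to the descendants.
The descendants' portion ($630,000) is divided at the children's generation into 4 shares of $157,500. Jovan and Aoife each take $157,500. The 2 shares of the deceased (Adaeze and Gwendolyn) are combined into a pool of $315,000.
That pool ($315,000) is divided at the grandchildren's generation equally among Miko, Kofi, Uma, Zelie, Bilal, Henrik, and Halim: $45,000 each.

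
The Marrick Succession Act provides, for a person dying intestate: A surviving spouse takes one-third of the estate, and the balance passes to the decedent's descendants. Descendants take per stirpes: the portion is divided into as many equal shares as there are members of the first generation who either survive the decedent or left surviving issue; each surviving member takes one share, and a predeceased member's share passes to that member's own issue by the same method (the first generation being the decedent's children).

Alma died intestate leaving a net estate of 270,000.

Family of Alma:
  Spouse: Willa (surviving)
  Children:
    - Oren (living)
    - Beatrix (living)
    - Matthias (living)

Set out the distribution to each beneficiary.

Willa takes one-third of 270,000 = 90,000. The remaining 180,000 passes to the descendants.
The descendants' portion (180,000) is divided into 3 shares of 60,000: Oren, Beatrix, and Matthias each take 60,000.

Willa: 90,000; Oren: 60,000; Beatrix: 60,000; Matthias: 60,000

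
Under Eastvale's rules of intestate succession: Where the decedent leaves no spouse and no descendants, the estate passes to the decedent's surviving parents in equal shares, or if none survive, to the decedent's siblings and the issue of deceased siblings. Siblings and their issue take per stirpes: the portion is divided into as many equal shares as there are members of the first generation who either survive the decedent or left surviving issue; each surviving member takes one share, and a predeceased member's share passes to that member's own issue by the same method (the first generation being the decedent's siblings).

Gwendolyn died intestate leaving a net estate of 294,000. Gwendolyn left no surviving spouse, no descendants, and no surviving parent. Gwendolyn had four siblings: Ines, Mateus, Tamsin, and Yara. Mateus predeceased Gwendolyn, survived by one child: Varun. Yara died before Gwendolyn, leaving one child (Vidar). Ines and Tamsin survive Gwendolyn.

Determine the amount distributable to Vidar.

The entire 294,000 passes to the siblings and their issue.
That amount (294,000) is divided into 4 shares of 73,500: Ines and Tamsin each take 73,500; Mateus's 73,500 share passes to Mateus's issue; Yara's 73,500 share passes to Yara's issue.
Mateus's share (73,500) passes entirely to Varun.
Yara's share (73,500) passes entirely to Vidar.

Vidar receives 73,500.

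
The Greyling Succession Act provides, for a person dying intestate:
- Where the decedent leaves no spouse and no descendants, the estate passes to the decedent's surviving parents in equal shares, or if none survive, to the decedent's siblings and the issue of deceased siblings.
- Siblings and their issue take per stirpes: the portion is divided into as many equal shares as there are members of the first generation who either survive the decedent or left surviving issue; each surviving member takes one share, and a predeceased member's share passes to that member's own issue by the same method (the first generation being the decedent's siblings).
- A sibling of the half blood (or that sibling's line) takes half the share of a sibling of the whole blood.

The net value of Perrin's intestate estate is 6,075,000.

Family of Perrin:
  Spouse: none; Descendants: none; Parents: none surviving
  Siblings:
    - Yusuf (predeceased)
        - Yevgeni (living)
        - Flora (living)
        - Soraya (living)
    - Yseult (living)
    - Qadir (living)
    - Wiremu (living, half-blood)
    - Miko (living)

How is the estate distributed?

Yevgeni: 450,000; Flora: 450,000; Soraya: 450,000; Yseult: 1,350,000; Qadir: 1,350,000; Wiremu: 675,000; Miko: 1,350,000

The entire 6,075,000 passes to the siblings and their issue.
Counting each half-blood sibling's line as half a unit, there are 9/2 units in 6,075,000, so one unit is 1,350,000. Whole-blood lines (Yusuf, Yseult, Qadir, and Miko) take 1,350,000 each; half-blood lines (Wiremu) take 675,000 each.
Yusuf's share (1,350,000) is divided into 3 shares of 450,000: Yevgeni, Flora, and Soraya each take 450,000.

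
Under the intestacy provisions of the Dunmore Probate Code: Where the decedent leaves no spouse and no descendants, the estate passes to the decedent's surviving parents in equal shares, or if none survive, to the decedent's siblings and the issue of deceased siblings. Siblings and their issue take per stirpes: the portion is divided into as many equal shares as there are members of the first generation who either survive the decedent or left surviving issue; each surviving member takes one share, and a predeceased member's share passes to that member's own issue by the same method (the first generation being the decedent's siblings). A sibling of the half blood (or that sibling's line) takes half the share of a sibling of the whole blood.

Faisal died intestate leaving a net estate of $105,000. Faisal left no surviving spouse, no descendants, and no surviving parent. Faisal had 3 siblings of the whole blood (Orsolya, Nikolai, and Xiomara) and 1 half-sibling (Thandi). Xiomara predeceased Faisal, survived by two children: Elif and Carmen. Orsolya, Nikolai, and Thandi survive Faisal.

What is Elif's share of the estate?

Elif receives $15,000.

The entire $105,000 passes to the siblings and their issue.
Counting each half-blood sibling's line as half a unit, there are 7/2 units in $105,000, so one unit is $30,000. Whole-blood lines (Orsolya, Nikolai, and Xiomara) take $30,000 each; half-blood lines (Thandi) take $15,000 each.
Xiomara's share ($30,000) is divided into 2 shares of $15,000: Elif and Carmen each take $15,000.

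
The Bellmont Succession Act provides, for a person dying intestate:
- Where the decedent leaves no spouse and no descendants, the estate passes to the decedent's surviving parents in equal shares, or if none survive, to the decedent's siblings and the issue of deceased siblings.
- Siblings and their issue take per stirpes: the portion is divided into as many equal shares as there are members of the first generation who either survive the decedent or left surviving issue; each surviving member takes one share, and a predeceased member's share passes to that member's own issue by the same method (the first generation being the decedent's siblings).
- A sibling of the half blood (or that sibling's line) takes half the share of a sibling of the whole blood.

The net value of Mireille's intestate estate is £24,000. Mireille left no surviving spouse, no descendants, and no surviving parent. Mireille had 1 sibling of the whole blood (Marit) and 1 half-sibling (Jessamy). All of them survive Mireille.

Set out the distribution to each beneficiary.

The entire £24,000 passes to the siblings and their issue.
Counting each half-blood sibling's line as half a unit, there are 3/2 units in £24,000, so one unit is £16,000. Whole-blood lines (Marit) take £16,000 each; half-blood lines (Jessamy) take £8,000 each.

Jessamy: £8,000; Marit: £16,000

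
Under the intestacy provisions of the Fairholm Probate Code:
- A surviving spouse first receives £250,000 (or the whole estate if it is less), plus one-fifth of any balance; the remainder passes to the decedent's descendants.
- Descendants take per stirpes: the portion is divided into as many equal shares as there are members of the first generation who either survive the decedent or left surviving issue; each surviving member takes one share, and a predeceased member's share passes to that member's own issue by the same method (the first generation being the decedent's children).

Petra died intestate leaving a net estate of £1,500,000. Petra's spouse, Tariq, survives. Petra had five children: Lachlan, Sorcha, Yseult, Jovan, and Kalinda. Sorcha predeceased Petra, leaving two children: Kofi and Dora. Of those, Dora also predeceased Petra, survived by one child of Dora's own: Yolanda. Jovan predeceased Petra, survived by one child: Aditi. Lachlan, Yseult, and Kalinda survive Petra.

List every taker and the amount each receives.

Tariq first takes £250,000, leaving a balance of £1,250,000. Tariq then takes one-fifth of the balance (£250,000), for a total of £500,000. The remaining £1,000,000 passes to the descendants.
The descendants' portion (£1,000,000) is divided into 5 shares of £200,000: Lachlan, Yseult, and Kalinda each take £200,000; Sorcha's £200,000 share passes to Sorcha's issue; Jovan's £200,000 share passes to Jovan's issue.
Sorcha's share (£200,000) is divided into 2 shares of £100,000: Kofi takes £100,000; Dora's £100,000 share passes to Dora's issue.
Dora's share (£100,000) passes entirely to Yolanda.
Jovan's share (£200,000) passes entirely to Aditi.

Tariq: £500,000; Lachlan: £200,000; Kofi: £100,000; Yolanda: £100,000; Yseult: £200,000; Aditi: £200,000; Kalinda: £200,000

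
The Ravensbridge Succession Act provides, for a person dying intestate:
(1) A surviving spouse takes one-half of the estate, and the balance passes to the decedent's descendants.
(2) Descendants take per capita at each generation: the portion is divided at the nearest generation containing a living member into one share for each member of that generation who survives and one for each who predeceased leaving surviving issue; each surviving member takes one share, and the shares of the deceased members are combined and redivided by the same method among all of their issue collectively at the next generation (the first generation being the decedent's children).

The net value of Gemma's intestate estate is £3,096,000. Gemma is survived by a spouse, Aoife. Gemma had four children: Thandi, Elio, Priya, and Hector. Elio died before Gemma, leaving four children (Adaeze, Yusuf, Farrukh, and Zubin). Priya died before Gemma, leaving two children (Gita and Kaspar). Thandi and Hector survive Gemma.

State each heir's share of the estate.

Aoife: £1,548,000; Thandi: £387,000; Adaeze: £129,000; Yusuf: £129,000; Farrukh: £129,000; Zubin: £129,000; Gita: £129,000; Kaspar: £129,000; Hector: £387,000

Aoife takes one-half of £3,096,000 = £1,548,000. The remaining £1,548,000 passes to the descendants.
The descendants' portion (£1,548,000) is divided at the children's generation into 4 shares of £387,000. Thandi and Hector each take £387,000. The 2 shares of the deceased (Elio and Priya) are combined into a pool of £774,000.
That pool (£774,000) is divided at the grandchildren's generation equally among Adaeze, Yusuf, Farrukh, Zubin, Gita, and Kaspar: £129,000 each.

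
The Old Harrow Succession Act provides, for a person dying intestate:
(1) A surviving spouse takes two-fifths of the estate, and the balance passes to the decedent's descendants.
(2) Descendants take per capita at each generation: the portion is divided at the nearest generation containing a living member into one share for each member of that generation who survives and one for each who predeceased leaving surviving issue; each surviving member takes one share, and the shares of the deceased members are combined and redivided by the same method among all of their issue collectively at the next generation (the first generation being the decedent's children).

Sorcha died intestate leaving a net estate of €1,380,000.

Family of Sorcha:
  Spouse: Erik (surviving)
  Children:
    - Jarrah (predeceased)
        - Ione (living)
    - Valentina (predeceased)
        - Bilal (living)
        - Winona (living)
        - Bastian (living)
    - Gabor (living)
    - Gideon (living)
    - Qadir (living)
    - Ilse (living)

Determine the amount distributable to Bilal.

Bilal receives €69,000.

Erik takes two-fifths of €1,380,000 = €552,000. The remaining €828,000 passes to the descendants.
The descendants' portion (€828,000) is divided at the children's generation into 6 shares of €138,000. Gabor, Gideon, Qadir, and Ilse each take €138,000. The 2 shares of the deceased (Jarrah and Valentina) are combined into a pool of €276,000.
That pool (€276,000) is divided at the grandchildren's generation equally among Ione, Bilal, Winona, and Bastian: €69,000 each.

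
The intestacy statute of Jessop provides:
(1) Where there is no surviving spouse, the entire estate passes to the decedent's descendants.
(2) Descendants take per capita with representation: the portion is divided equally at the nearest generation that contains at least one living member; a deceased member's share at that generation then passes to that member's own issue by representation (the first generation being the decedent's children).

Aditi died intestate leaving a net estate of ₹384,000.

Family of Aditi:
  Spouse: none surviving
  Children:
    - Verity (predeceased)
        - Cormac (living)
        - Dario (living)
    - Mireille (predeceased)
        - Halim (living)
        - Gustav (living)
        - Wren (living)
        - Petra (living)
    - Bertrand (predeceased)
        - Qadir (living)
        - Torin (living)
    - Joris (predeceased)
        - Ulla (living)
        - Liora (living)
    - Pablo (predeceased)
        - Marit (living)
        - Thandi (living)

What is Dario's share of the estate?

Dario receives ₹32,000.

The entire ₹384,000 passes to the descendants.
No child survives, so the initial division is made at the grandchildren's generation.
That amount (₹384,000) is divided into 12 shares of ₹32,000: Cormac, Dario, Halim, Gustav, Wren, Petra, Qadir, Torin, Ulla, Liora, Marit, and Thandi each take ₹32,000.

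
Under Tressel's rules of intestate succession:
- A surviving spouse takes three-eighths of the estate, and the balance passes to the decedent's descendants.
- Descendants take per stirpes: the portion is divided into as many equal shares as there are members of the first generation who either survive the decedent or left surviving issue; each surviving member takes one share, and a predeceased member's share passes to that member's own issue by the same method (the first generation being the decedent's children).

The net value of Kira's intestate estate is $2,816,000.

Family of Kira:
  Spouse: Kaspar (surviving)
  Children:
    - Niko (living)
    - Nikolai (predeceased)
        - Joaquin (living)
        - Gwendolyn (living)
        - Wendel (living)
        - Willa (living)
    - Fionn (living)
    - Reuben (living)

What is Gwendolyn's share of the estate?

Gwendolyn receives $110,000.

Kaspar takes three-eighths of $2,816,000 = $1,056,000. The remaining $1,760,000 passes to the descendants.
The descendants' portion ($1,760,000) is divided into 4 shares of $440,000: Niko, Fionn, and Reuben each take $440,000; Nikolai's $440,000 share passes to Nikolai's issue.
Nikolai's share ($440,000) is divided into 4 shares of $110,000: Joaquin, Gwendolyn, Wendel, and Willa each take $110,000.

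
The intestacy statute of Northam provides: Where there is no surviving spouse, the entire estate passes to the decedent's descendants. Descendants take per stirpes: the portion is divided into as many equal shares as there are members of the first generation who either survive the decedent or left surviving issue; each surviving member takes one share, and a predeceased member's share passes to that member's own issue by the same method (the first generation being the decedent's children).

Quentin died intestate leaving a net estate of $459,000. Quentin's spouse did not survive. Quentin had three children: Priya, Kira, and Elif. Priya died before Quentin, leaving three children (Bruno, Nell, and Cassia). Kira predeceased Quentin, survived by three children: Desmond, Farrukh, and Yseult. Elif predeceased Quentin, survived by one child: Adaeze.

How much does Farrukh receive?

Farrukh receives $51,000.

The entire $459,000 passes to the descendants.
That amount ($459,000) is divided into 3 shares of $153,000: Priya's $153,000 share passes to Priya's issue; Kira's $153,000 share passes to Kira's issue; Elif's $153,000 share passes to Elif's issue.
Priya's share ($153,000) is divided into 3 shares of $51,000: Bruno, Nell, and Cassia each take $51,000.
Kira's share ($153,000) is divided into 3 shares of $51,000: Desmond, Farrukh, and Yseult each take $51,000.
Elif's share ($153,000) passes entirely to Adaeze.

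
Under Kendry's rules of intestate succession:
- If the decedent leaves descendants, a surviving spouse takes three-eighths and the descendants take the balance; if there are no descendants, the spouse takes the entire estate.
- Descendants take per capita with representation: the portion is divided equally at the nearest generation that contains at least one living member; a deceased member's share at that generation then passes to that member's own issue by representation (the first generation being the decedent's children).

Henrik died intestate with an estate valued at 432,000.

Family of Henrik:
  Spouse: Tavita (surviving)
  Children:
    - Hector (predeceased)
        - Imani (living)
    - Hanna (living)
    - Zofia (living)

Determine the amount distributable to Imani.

Imani receives 90,000.

Tavita takes three-eighths of 432,000 = 162,000. The remaining 270,000 passes to the descendants.
The descendants' portion (270,000) is divided into 3 shares of 90,000: Hanna and Zofia each take 90,000; Hector's 90,000 share passes to Hector's issue.
Hector's share (90,000) passes entirely to Imani.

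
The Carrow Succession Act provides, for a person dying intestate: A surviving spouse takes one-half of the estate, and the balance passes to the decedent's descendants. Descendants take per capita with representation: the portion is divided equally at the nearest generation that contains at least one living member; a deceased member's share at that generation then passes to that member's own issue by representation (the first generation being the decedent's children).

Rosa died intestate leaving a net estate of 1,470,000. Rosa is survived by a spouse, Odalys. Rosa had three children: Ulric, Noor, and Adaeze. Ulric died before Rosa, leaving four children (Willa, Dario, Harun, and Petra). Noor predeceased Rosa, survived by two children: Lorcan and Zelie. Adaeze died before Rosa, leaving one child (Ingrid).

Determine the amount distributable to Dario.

Odalys takes one-half of 1,470,000 = 735,000. The remaining 735,000 passes to the descendants.
No child survives, so the initial division is made at the grandchildren's generation.
The descendants' portion (735,000) is divided into 7 shares of 105,000: Willa, Dario, Harun, Petra, Lorcan, Zelie, and Ingrid each take 105,000.

Dario receives 105,000.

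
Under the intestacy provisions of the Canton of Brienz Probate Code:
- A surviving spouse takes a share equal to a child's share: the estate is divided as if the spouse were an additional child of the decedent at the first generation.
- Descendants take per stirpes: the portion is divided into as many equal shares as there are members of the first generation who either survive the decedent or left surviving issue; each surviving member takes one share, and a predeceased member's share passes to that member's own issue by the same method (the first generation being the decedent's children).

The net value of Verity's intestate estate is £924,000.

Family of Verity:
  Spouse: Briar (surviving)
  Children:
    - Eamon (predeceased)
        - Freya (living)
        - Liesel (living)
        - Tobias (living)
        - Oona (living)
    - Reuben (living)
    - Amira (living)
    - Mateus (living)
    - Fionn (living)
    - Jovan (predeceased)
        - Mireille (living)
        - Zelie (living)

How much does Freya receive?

The spouse counts as an additional share at the children's level, so there are 7 primary shares of £132,000. Briar takes one such share (£132,000).
The children's combined portion (£792,000) is divided into 6 shares of £132,000: Reuben, Amira, Mateus, and Fionn each take £132,000; Eamon's £132,000 share passes to Eamon's issue; Jovan's £132,000 share passes to Jovan's issue.
Eamon's share (£132,000) is divided into 4 shares of £33,000: Freya, Liesel, Tobias, and Oona each take £33,000.
Jovan's share (£132,000) is divided into 2 shares of £66,000: Mireille and Zelie each take £66,000.

Freya receives £33,000.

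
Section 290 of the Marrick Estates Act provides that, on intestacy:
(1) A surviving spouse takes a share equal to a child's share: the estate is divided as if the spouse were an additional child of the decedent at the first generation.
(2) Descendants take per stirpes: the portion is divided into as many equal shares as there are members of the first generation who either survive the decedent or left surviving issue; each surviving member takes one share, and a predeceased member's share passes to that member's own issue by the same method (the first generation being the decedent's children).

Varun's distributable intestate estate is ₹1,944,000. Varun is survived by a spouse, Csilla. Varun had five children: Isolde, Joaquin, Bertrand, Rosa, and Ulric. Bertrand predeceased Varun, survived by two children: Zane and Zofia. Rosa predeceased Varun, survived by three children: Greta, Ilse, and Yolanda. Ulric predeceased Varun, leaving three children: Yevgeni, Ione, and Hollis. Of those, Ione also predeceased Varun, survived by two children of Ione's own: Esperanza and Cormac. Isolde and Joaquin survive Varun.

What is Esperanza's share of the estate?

Esperanza receives ₹54,000.

The spouse counts as an additional share at the children's level, so there are 6 primary shares of ₹324,000. Csilla takes one such share (₹324,000).
The children's combined portion (₹1,620,000) is divided into 5 shares of ₹324,000: Isolde and Joaquin each take ₹324,000; Bertrand's ₹324,000 share passes to Bertrand's issue; Rosa's ₹324,000 share passes to Rosa's issue; Ulric's ₹324,000 share passes to Ulric's issue.
Bertrand's share (₹324,000) is divided into 2 shares of ₹162,000: Zane and Zofia each take ₹162,000.
Rosa's share (₹324,000) is divided into 3 shares of ₹108,000: Greta, Ilse, and Yolanda each take ₹108,000.
Ulric's share (₹324,000) is divided into 3 shares of ₹108,000: Yevgeni and Hollis each take ₹108,000; Ione's ₹108,000 share passes to Ione's issue.
Ione's share (₹108,000) is divided into 2 shares of ₹54,000: Esperanza and Cormac each take ₹54,000.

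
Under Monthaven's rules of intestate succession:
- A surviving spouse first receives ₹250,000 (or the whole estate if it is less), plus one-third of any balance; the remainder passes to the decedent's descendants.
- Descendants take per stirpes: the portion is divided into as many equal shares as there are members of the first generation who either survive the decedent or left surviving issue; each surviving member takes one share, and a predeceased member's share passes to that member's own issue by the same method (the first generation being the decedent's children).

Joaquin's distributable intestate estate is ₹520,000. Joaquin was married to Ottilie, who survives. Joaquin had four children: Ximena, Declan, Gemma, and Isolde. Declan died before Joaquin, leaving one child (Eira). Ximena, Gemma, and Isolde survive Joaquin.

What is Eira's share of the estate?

Ottilie first takes ₹250,000, leaving a balance of ₹270,000. Ottilie then takes one-third of the balance (₹90,000), for a total of ₹340,000. The remaining ₹180,000 passes to the descendants.
The descendants' portion (₹180,000) is divided into 4 shares of ₹45,000: Ximena, Gemma, and Isolde each take ₹45,000; Declan's ₹45,000 share passes to Declan's issue.
Declan's share (₹45,000) passes entirely to Eira.

Eira receives ₹45,000.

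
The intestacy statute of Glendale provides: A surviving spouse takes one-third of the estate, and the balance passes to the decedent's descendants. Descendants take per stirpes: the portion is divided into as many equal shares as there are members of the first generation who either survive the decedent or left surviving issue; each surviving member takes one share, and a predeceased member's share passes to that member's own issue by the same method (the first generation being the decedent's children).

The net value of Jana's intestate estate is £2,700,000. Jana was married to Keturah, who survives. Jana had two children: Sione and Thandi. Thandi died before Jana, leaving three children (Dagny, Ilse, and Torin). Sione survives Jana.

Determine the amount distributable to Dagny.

Dagny receives £300,000.

Keturah takes one-third of £2,700,000 = £900,000. The remaining £1,800,000 passes to the descendants.
The descendants' portion (£1,800,000) is divided into 2 shares of £900,000: Sione takes £900,000; Thandi's £900,000 share passes to Thandi's issue.
Thandi's share (£900,000) is divided into 3 shares of £300,000: Dagny, Ilse, and Torin each take £300,000.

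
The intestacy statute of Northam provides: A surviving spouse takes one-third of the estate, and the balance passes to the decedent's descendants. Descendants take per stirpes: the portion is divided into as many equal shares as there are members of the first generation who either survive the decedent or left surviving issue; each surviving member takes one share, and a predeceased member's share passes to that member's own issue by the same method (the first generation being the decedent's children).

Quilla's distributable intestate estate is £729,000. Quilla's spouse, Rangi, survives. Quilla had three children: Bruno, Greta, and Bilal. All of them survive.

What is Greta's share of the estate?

Greta receives £162,000.

Rangi takes one-third of £729,000 = £243,000. The remaining £486,000 passes to the descendants.
The descendants' portion (£486,000) is divided into 3 shares of £162,000: Bruno, Greta, and Bilal each take £162,000.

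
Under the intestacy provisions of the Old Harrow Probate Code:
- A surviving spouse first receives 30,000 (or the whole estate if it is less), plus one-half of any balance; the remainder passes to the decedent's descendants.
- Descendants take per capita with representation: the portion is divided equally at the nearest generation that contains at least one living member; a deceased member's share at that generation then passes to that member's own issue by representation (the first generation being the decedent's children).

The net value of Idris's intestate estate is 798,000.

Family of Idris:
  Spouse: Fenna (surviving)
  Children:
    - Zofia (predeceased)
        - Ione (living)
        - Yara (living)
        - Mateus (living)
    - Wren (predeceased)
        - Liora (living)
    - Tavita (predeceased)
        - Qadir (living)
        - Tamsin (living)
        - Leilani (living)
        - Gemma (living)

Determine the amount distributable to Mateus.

Mateus receives 48,000.

Fenna first takes 30,000, leaving a balance of 768,000. Fenna then takes one-half of the balance (384,000), for a total of 414,000. The remaining 384,000 passes to the descendants.
No child survives, so the initial division is made at the grandchildren's generation.
The descendants' portion (384,000) is divided into 8 shares of 48,000: Ione, Yara, Mateus, Liora, Qadir, Tamsin, Leilani, and Gemma each take 48,000.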